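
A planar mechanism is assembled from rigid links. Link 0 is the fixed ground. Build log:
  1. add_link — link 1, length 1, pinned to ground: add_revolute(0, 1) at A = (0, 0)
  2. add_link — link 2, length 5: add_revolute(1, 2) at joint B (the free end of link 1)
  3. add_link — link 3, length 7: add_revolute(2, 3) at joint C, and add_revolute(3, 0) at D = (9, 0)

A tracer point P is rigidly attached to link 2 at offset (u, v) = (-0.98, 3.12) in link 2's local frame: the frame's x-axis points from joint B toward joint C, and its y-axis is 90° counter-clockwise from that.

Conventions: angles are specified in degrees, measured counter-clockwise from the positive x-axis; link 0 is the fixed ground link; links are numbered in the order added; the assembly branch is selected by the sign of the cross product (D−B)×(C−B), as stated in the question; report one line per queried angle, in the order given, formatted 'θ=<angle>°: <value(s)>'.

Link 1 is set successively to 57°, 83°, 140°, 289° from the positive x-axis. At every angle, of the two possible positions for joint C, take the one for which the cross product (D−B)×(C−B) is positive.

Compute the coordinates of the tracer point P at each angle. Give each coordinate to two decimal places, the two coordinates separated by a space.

A=(0,0), D=(9.00,0)
θ=57°: B = A + 1.00·(cos57°, sin57°) = (0.5446, 0.8387)
θ=57°: |BD| = 8.4969
θ=57°: circle(B,5.00) ∩ circle(D,7.00): a=2.8361, h=4.1178
θ=57°:   candidates: C₊=(3.7734,4.6564) cross=34.988; C₋=(2.9605,-3.5390) cross=-34.988
θ=57°:   branch + wants cross > 0 → take C=(3.7734,4.6564) (cross=34.988)
θ=57°: ex = (C−B)/|BC| = (0.6457,0.7636); ey = (-0.7636,0.6457)
θ=57°: P = B + -0.98·ex + 3.12·ey = (-2.4705,2.1051)
θ=83°: B = A + 1.00·(cos83°, sin83°) = (0.1219, 0.9925)
θ=83°: |BD| = 8.9334
θ=83°: circle(B,5.00) ∩ circle(D,7.00): a=3.1235, h=3.9044
θ=83°:   candidates: C₊=(3.6598,4.5257) cross=34.879; C₋=(2.7922,-3.2347) cross=-34.879
θ=83°:   branch + wants cross > 0 → take C=(3.6598,4.5257) (cross=34.879)
θ=83°: ex = (C−B)/|BC| = (0.7076,0.7066); ey = (-0.7066,0.7076)
θ=83°: P = B + -0.98·ex + 3.12·ey = (-2.7763,2.5077)
θ=140°: B = A + 1.00·(cos140°, sin140°) = (-0.7660, 0.6428)
θ=140°: |BD| = 9.7872
θ=140°: circle(B,5.00) ∩ circle(D,7.00): a=3.6675, h=3.3985
θ=140°:   candidates: C₊=(3.1167,3.7930) cross=33.261; C₋=(2.6703,-2.9892) cross=-33.261
θ=140°:   branch + wants cross > 0 → take C=(3.1167,3.7930) (cross=33.261)
θ=140°: ex = (C−B)/|BC| = (0.7766,0.6300); ey = (-0.6300,0.7766)
θ=140°: P = B + -0.98·ex + 3.12·ey = (-3.4928,2.4482)
θ=289°: B = A + 1.00·(cos289°, sin289°) = (0.3256, -0.9455)
θ=289°: |BD| = 8.7258
θ=289°: circle(B,5.00) ∩ circle(D,7.00): a=2.9877, h=4.0092
θ=289°:   candidates: C₊=(2.8612,3.3638) cross=34.984; C₋=(3.7301,-4.6074) cross=-34.984
θ=289°:   branch + wants cross > 0 → take C=(2.8612,3.3638) (cross=34.984)
θ=289°: ex = (C−B)/|BC| = (0.5071,0.8619); ey = (-0.8619,0.5071)
θ=289°: P = B + -0.98·ex + 3.12·ey = (-2.8605,-0.2079)

θ=57°: -2.47 2.11
θ=83°: -2.78 2.51
θ=140°: -3.49 2.45
θ=289°: -2.86 -0.21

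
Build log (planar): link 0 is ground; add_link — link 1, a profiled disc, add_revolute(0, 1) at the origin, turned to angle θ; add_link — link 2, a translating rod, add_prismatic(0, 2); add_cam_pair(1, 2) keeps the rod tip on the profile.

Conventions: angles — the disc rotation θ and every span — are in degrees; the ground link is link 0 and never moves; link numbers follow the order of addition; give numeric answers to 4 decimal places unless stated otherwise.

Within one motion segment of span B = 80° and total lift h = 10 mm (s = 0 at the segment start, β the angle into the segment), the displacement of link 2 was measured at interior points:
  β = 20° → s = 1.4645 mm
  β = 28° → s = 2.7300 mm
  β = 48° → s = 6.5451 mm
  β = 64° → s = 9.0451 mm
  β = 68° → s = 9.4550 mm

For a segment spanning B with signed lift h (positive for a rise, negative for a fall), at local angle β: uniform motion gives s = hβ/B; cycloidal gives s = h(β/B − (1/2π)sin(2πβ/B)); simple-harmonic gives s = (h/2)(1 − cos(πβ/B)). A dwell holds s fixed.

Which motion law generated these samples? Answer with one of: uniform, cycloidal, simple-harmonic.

candidates at β/B = r: uniform s = h·r (linear in β); cycloidal s = h·(r − sin(2πr)/(2π)); simple-harmonic s = (h/2)(1 − cos(πr))
β=20°: printed 1.4645 | uniform 2.5000, cycloidal 0.9085, simple-harmonic 1.4645
β=28°: printed 2.7300 | uniform 3.5000, cycloidal 2.2124, simple-harmonic 2.7300
β=48°: printed 6.5451 | uniform 6.0000, cycloidal 6.9355, simple-harmonic 6.5451
β=64°: printed 9.0451 | uniform 8.0000, cycloidal 9.5137, simple-harmonic 9.0451
β=68°: printed 9.4550 | uniform 8.5000, cycloidal 9.7876, simple-harmonic 9.4550
only one law matches every sample → simple-harmonic

simple-harmonic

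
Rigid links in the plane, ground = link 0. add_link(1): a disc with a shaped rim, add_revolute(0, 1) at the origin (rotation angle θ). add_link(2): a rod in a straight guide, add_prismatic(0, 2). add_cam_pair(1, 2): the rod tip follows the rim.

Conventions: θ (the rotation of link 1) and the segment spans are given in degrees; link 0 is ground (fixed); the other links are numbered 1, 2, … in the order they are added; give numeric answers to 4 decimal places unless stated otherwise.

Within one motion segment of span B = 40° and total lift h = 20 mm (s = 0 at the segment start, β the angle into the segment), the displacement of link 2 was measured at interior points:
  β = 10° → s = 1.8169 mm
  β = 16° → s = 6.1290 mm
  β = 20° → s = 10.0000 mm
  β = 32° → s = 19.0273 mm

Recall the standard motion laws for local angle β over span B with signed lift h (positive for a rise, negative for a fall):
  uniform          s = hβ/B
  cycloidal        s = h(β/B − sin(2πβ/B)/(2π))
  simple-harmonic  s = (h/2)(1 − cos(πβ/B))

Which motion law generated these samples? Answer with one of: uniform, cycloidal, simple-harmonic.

candidates at β/B = r: uniform s = h·r (linear in β); cycloidal s = h·(r − sin(2πr)/(2π)); simple-harmonic s = (h/2)(1 − cos(πr))
β=10°: printed 1.8169 | uniform 5.0000, cycloidal 1.8169, simple-harmonic 2.9289
β=16°: printed 6.1290 | uniform 8.0000, cycloidal 6.1290, simple-harmonic 6.9098
β=20°: printed 10.0000 | uniform 10.0000, cycloidal 10.0000, simple-harmonic 10.0000
β=32°: printed 19.0273 | uniform 16.0000, cycloidal 19.0273, simple-harmonic 18.0902
only one law matches every sample → cycloidal

cycloidal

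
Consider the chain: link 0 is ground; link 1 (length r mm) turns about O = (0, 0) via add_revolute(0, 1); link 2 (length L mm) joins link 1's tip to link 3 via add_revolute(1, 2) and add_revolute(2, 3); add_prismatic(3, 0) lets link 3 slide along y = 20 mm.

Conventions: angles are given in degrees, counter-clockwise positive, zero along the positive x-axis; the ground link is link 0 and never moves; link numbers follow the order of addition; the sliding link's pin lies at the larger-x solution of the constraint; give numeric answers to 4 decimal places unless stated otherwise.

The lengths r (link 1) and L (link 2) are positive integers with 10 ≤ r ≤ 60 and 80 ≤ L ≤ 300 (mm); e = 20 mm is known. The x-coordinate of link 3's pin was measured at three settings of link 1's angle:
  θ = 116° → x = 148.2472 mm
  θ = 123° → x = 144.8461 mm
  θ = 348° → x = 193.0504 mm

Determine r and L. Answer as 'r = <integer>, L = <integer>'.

constraint per measurement: (x − r cos θ)² + (r sin θ − e)² = L²
subtracting the θ₁ and θ₂ equations cancels the r² and L² terms:
r = (x₁² − x₂²) / (2[(x₁cos θ₁ + e sin θ₁) − (x₂cos θ₂ + e sin θ₂)]) = 32.9992 → r = 33
L² = (x₁ − r cos θ₁)² + (r sin θ₁ − e)² = 26568.9856 → L = 163.0000 → L = 163
check at θ₃=348°: x = 193.0504 (printed 193.0504) ✓

r = 33, L = 163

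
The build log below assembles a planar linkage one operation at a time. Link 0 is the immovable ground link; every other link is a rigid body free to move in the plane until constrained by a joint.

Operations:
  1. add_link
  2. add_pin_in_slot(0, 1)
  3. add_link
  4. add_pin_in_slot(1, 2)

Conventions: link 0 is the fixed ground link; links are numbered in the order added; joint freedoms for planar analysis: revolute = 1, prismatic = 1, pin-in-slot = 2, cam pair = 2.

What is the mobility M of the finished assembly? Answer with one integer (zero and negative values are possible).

L=1 J1=0 J2=0
add link → L=2 J1=0 J2=0
PS@0,1 dof=2 J2 → L=2 J1=0 J2=1
add link → L=3 J1=0 J2=1
PS@1,2 dof=2 J2 → L=3 J1=0 J2=2
M=3(L−1)−2J1−J2=3·2−2·0−2=4

M = 4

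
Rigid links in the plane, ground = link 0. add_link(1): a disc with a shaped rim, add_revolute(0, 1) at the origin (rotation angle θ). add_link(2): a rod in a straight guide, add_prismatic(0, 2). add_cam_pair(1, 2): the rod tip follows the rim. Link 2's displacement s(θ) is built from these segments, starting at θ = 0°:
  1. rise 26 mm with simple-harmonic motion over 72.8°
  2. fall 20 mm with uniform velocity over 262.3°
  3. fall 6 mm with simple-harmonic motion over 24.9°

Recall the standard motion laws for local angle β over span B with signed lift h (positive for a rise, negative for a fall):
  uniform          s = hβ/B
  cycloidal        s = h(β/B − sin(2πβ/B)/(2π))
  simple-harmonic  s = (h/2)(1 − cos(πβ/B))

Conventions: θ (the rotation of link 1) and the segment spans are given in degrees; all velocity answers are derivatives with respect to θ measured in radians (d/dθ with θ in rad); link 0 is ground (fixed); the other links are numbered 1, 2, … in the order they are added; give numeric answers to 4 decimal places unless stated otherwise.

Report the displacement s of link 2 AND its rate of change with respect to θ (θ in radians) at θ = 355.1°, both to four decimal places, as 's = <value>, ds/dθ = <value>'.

segment 1 (0° to 72.8°, simple-harmonic, h = 26) is passed completely: s = 0.0000 + (26) = 26.0000
segment 2 (72.8° to 335.1°, uniform, h = -20) is passed completely: s = 26.0000 + (-20) = 6.0000
θ = 355.1° falls in segment 3 (335.1° to 360°, simple-harmonic, h = -6): β = 355.1 − 335.1 = 20°, B = 24.9°; Δs = -6/2·(1 − cos(π·0.8032)) = -5.4447; s = 6.0000 − 5.4447 = 0.5553
velocity in seg [335.1°–360°] (simple-harmonic), θ in radians: β = 20° = 0.3491 rad, B = 24.9° = 0.4346 rad; ds/dθ = (πh/(2B)) sin(πβ/B) = (π·(-6)/(2·0.4346)) sin(π·0.8032) = -12.569414 mm/rad

s = 0.5553, ds/dθ = -12.5694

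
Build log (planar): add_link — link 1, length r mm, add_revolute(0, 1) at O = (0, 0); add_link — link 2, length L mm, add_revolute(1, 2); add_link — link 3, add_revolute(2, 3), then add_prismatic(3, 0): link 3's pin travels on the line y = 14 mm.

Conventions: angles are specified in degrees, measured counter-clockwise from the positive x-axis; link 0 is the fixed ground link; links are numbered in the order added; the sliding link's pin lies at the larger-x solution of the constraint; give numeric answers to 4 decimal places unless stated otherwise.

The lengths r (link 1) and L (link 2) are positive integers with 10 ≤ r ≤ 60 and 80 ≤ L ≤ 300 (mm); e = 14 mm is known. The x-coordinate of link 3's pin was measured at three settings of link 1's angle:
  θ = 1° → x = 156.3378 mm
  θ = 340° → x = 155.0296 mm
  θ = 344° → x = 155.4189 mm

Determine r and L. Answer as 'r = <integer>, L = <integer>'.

constraint per measurement: (x − r cos θ)² + (r sin θ − e)² = L²
subtracting the θ₁ and θ₂ equations cancels the r² and L² terms:
r = (x₁² − x₂²) / (2[(x₁cos θ₁ + e sin θ₁) − (x₂cos θ₂ + e sin θ₂)]) = 13.0001 → r = 13
L² = (x₁ − r cos θ₁)² + (r sin θ₁ − e)² = 20735.9913 → L = 144.0000 → L = 144
check at θ₃=344°: x = 155.4189 (printed 155.4189) ✓

r = 13, L = 144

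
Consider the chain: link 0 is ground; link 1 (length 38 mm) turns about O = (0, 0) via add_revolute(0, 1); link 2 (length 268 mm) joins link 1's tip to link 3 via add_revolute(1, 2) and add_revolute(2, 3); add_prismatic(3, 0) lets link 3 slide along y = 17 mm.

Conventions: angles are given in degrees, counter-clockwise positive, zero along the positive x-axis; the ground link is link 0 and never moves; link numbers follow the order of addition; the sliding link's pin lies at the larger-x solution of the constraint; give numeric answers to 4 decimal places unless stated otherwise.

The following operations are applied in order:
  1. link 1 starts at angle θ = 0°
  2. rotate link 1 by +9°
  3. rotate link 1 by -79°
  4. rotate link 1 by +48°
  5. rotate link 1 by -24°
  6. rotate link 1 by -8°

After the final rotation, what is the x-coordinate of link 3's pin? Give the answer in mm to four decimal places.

geometry: r = 38 mm, L = 268 mm, e = 17 mm; θ starts at 0°
rotate link 1 by +9°: θ ← 0° +9° = 9°
rotate link 1 by -79°: θ ← 9° -79° = -70°
rotate link 1 by +48°: θ ← -70° +48° = -22°
rotate link 1 by -24°: θ ← -22° -24° = -46°
rotate link 1 by -8°: θ ← -46° -8° = -54°
crank pin P = (r cos θ, r sin θ) = (22.335840, -30.742646)
h = r sin θ − e = -30.742646 − 17 = -47.742646
x = r cos θ + √(L² − h²) = 22.335840 + 263.713177 = 286.049017

286.0490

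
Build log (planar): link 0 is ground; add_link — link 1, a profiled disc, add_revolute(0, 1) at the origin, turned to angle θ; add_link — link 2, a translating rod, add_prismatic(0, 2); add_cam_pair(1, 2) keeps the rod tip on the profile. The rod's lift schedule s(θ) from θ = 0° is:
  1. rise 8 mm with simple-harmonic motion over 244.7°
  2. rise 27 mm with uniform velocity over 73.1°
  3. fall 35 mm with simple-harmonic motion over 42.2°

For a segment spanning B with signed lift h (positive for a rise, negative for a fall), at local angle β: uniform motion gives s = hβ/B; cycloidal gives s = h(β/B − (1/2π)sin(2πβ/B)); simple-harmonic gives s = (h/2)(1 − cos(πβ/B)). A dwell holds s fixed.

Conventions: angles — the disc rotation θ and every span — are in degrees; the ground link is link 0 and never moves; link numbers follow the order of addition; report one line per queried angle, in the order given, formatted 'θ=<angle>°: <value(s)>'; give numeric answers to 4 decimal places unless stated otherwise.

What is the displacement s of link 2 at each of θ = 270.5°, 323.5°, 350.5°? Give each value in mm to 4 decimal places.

seg 1 [0°–244.7°] simple-harmonic, h=8: full span → s += 8 → s = 8.0000
seg 2 [244.7°–317.8°] uniform, h=27: θ=270.5° here. β=25.8, B=73.1. 27·25.8/73.1 = 9.5294 → s = 17.5294
seg 2 [244.7°–317.8°] uniform, h=27: full span → s += 27 → s = 35.0000
seg 3 [317.8°–360°] simple-harmonic, h=-35: θ=323.5° here. β=5.7, B=42.2. -35/2·(1 − cos(π·0.1351)) = -1.5521 → s = 33.4479
seg 3 [317.8°–360°] simple-harmonic, h=-35: θ=350.5° here. β=32.7, B=42.2. -35/2·(1 − cos(π·0.7749)) = -30.8029 → s = 4.1971

θ=270.5°: 17.5294
θ=323.5°: 33.4479
θ=350.5°: 4.1971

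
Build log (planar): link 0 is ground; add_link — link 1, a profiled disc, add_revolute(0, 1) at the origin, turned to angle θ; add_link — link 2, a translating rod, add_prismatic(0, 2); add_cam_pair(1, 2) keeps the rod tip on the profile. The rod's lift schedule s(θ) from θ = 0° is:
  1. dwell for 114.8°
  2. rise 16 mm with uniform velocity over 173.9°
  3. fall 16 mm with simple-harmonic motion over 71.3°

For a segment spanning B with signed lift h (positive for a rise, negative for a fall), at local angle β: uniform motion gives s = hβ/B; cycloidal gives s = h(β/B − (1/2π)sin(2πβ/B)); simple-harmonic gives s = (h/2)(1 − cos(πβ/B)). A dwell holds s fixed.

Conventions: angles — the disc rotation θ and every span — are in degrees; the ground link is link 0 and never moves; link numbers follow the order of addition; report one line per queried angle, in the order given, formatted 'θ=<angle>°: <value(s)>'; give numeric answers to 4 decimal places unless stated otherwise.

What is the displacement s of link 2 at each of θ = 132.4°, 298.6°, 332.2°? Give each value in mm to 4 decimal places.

seg 1 [0°–114.8°] dwell: s stays 0.0000
seg 2 [114.8°–288.7°] uniform, h=16: θ=132.4° here. β=17.6, B=173.9. 16·17.6/173.9 = 1.6193 → s = 1.6193
seg 2 [114.8°–288.7°] uniform, h=16: full span → s += 16 → s = 16.0000
seg 3 [288.7°–360°] simple-harmonic, h=-16: θ=298.6° here. β=9.9, B=71.3. -16/2·(1 − cos(π·0.1388)) = -0.7491 → s = 15.2509
seg 3 [288.7°–360°] simple-harmonic, h=-16: θ=332.2° here. β=43.5, B=71.3. -16/2·(1 − cos(π·0.6101)) = -10.7122 → s = 5.2878

θ=132.4°: 1.6193
θ=298.6°: 15.2509
θ=332.2°: 5.2878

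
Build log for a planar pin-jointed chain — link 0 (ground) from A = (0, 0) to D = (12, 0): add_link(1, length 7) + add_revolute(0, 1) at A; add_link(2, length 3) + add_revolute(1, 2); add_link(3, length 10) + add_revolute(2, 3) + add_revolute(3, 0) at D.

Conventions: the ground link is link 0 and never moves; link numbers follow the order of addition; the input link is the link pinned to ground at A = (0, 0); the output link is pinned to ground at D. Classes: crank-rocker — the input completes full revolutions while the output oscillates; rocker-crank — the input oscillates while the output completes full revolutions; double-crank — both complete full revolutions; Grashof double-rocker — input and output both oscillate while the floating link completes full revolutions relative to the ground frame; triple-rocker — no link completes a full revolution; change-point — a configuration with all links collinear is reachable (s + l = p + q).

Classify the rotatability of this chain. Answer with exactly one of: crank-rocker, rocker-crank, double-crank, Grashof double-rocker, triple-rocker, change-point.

lengths: ground=12, input=7, coupler=3, output=10
sorted: s=3 (shortest), l=12 (longest), p+q=17
s + l = 15 vs p + q = 17
s + l < p + q (Grashof) with shortest = coupler link → Grashof double-rocker

Grashof double-rocker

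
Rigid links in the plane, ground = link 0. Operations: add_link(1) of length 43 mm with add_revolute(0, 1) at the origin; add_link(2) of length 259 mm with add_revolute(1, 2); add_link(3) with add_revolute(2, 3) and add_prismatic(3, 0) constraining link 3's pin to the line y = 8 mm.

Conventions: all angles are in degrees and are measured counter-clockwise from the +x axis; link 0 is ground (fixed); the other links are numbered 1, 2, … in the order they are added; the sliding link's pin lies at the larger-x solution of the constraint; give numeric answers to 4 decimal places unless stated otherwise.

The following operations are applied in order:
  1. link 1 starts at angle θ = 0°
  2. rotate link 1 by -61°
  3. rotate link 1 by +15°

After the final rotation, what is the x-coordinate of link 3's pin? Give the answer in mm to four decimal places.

geometry: r = 43 mm, L = 259 mm, e = 8 mm; θ starts at 0°
rotate link 1 by -61°: θ ← 0° -61° = -61°
rotate link 1 by +15°: θ ← -61° +15° = -46°
crank pin P = (r cos θ, r sin θ) = (29.870310, -30.931611)
h = r sin θ − e = -30.931611 − 8 = -38.931611
x = r cos θ + √(L² − h²) = 29.870310 + 256.057278 = 285.927588

285.9276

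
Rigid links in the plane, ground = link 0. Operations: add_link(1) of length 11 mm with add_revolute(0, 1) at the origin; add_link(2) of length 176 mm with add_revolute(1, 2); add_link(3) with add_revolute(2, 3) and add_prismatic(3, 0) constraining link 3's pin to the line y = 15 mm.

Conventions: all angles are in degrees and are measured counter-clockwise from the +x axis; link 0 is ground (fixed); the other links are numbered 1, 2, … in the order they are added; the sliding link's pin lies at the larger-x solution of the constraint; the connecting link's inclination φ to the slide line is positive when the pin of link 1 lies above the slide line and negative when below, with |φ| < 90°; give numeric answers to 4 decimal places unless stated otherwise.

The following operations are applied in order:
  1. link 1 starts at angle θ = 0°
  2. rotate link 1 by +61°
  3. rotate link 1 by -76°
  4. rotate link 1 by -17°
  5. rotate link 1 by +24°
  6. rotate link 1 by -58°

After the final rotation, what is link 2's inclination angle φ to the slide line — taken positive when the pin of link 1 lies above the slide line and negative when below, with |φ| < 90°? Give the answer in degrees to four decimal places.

geometry: r = 11 mm, L = 176 mm, e = 15 mm; θ starts at 0°
rotate link 1 by +61°: θ ← 0° +61° = 61°
rotate link 1 by -76°: θ ← 61° -76° = -15°
rotate link 1 by -17°: θ ← -15° -17° = -32°
rotate link 1 by +24°: θ ← -32° +24° = -8°
rotate link 1 by -58°: θ ← -8° -58° = -66°
h = r sin θ − e = -10.049000 − 15 = -25.049000
sin φ = h / L = -25.049000 / 176 = -0.14232386
φ = arcsin(-0.14232386) = -8.182341°

-8.1823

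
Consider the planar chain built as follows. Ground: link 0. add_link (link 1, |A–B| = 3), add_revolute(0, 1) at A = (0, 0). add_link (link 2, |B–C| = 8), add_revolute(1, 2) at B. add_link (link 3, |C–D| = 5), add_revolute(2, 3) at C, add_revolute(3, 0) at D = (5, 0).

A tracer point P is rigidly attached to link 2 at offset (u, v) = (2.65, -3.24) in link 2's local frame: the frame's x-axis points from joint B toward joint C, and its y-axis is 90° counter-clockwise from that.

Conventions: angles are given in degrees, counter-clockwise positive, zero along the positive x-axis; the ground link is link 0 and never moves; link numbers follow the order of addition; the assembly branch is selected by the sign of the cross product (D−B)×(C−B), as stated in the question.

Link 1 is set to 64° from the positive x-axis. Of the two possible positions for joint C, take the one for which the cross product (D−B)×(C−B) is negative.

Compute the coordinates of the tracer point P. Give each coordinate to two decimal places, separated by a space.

A=(0,0), D=(5.00,0)
B = A + 3.00·(cos64°, sin64°) = (1.3151, 2.6964)
|BD| = 4.5661
circle(B,8.00) ∩ circle(D,5.00): a=6.5537, h=4.5880
  candidates: C₊=(9.3134,2.5288) cross=20.949; C₋=(3.8947,-4.8763) cross=-20.949
  branch - wants cross < 0 → take C=(3.8947,-4.8763) (cross=-20.949)
ex = (C−B)/|BC| = (0.3225,-0.9466); ey = (0.9466,0.3225)
P = B + 2.65·ex + -3.24·ey = (-0.8973,-0.8568)

-0.90 -0.86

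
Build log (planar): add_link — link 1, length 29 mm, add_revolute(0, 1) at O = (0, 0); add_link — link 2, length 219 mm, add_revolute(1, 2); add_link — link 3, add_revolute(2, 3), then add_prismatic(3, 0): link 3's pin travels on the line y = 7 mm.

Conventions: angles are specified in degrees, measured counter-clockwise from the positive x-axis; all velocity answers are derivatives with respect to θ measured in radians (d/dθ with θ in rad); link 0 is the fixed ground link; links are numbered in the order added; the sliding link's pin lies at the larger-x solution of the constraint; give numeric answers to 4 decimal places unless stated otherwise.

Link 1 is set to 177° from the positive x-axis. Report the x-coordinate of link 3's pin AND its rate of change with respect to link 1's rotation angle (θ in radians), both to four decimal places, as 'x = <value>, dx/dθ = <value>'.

geometry: r = 29 mm, L = 219 mm, e = 7 mm
crank pin P = (r cos θ, r sin θ) = (-28.960257, 1.517743)
h = r sin θ − e = 1.517743 − 7 = -5.482257
x = r cos θ + √(L² − h²) = -28.960257 + 218.931370 = 189.971114
dx/dθ = −r sin θ − h·r cos θ/√(L² − h²) (θ in radians; h = -5.482257) = -2.242936

x = 189.9711, dx/dθ = -2.2429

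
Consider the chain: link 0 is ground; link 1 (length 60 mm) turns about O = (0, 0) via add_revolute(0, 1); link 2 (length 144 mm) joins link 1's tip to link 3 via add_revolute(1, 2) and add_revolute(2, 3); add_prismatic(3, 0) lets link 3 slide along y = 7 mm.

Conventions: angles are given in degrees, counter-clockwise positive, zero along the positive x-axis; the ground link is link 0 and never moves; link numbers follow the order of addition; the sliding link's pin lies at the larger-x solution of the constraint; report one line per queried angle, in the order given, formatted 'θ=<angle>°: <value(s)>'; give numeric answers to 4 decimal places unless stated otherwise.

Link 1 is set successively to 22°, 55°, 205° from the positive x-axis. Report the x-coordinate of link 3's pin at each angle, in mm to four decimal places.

geometry: r = 60 mm, L = 144 mm, e = 7 mm
θ=22°: crank pin P = (r cos θ, r sin θ) = (55.631031, 22.476396)
θ=22°: h = r sin θ − e = 22.476396 − 7 = 15.476396
θ=22°: x = r cos θ + √(L² − h²) = 55.631031 + 143.165922 = 198.796953
θ=55°: crank pin P = (r cos θ, r sin θ) = (34.414586, 49.149123)
θ=55°: h = r sin θ − e = 49.149123 − 7 = 42.149123
θ=55°: x = r cos θ + √(L² − h²) = 34.414586 + 137.693324 = 172.107910
θ=205°: crank pin P = (r cos θ, r sin θ) = (-54.378467, -25.357096)
θ=205°: h = r sin θ − e = -25.357096 − 7 = -32.357096
θ=205°: x = r cos θ + √(L² − h²) = -54.378467 + 140.317563 = 85.939095

θ=22°: 198.7970
θ=55°: 172.1079
θ=205°: 85.9391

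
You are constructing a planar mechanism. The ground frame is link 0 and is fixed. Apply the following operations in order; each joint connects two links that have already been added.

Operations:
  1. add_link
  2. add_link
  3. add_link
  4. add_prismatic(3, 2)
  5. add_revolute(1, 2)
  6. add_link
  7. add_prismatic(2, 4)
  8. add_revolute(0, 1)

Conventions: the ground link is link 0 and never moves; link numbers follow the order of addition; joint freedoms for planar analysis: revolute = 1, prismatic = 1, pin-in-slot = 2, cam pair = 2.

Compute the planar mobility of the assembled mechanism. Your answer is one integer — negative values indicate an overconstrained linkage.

L=1 J1=0 J2=0
add link → L=2 J1=0 J2=0
add link → L=3 J1=0 J2=0
add link → L=4 J1=0 J2=0
P@3,2 dof=1 J1 → L=4 J1=1 J2=0
R@1,2 dof=1 J1 → L=4 J1=2 J2=0
add link → L=5 J1=2 J2=0
P@2,4 dof=1 J1 → L=5 J1=3 J2=0
R@0,1 dof=1 J1 → L=5 J1=4 J2=0
M=3(L−1)−2J1−J2=3·4−2·4−0=4

M = 4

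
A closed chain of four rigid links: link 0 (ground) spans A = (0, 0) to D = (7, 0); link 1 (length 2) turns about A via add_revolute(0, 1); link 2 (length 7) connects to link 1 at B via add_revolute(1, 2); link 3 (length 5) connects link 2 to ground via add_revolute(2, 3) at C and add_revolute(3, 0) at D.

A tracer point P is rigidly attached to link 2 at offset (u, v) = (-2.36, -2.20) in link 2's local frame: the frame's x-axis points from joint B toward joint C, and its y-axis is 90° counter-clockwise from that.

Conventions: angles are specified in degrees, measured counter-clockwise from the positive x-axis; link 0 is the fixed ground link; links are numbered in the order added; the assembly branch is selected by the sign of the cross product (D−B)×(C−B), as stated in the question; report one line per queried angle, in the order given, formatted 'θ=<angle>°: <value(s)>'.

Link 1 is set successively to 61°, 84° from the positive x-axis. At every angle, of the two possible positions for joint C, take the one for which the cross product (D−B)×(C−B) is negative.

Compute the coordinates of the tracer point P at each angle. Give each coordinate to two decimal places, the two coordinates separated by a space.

A=(0,0), D=(7.00,0)
θ=61°: B = A + 2.00·(cos61°, sin61°) = (0.9696, 1.7492)
θ=61°: |BD| = 6.2790
θ=61°: circle(B,7.00) ∩ circle(D,5.00): a=5.0506, h=4.8468
θ=61°:   candidates: C₊=(7.1705,4.9971) cross=30.433; C₋=(4.4700,-4.3127) cross=-30.433
θ=61°:   branch - wants cross < 0 → take C=(4.4700,-4.3127) (cross=-30.433)
θ=61°: ex = (C−B)/|BC| = (0.5001,-0.8660); ey = (0.8660,0.5001)
θ=61°: P = B + -2.36·ex + -2.20·ey = (-2.1157,2.6928)
θ=84°: B = A + 2.00·(cos84°, sin84°) = (0.2091, 1.9890)
θ=84°: |BD| = 7.0762
θ=84°: circle(B,7.00) ∩ circle(D,5.00): a=5.2339, h=4.6482
θ=84°:   candidates: C₊=(6.5385,4.9787) cross=32.892; C₋=(3.9254,-3.9430) cross=-32.892
θ=84°:   branch - wants cross < 0 → take C=(3.9254,-3.9430) (cross=-32.892)
θ=84°: ex = (C−B)/|BC| = (0.5309,-0.8474); ey = (0.8474,0.5309)
θ=84°: P = B + -2.36·ex + -2.20·ey = (-2.9082,2.8210)

θ=61°: -2.12 2.69
θ=84°: -2.91 2.82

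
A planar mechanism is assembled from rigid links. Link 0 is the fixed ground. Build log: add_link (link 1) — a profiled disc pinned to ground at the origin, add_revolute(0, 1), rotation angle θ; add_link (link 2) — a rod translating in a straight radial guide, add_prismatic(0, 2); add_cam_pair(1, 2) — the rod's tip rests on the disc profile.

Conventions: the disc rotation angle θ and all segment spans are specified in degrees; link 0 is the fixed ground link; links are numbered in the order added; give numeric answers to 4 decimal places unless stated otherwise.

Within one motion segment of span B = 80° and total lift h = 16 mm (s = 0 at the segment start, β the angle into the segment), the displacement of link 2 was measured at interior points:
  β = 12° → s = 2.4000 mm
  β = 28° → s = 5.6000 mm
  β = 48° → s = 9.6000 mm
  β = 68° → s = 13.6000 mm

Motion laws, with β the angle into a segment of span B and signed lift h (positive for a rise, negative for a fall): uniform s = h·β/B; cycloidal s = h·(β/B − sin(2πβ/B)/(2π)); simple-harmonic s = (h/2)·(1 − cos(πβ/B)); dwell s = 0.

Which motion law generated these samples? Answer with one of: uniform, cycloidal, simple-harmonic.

candidates at β/B = r: uniform s = h·r (linear in β); cycloidal s = h·(r − sin(2πr)/(2π)); simple-harmonic s = (h/2)(1 − cos(πr))
β=12°: printed 2.4000 | uniform 2.4000, cycloidal 0.3399, simple-harmonic 0.8719
β=28°: printed 5.6000 | uniform 5.6000, cycloidal 3.5399, simple-harmonic 4.3681
β=48°: printed 9.6000 | uniform 9.6000, cycloidal 11.0968, simple-harmonic 10.4721
β=68°: printed 13.6000 | uniform 13.6000, cycloidal 15.6601, simple-harmonic 15.1281
only one law matches every sample → uniform

uniform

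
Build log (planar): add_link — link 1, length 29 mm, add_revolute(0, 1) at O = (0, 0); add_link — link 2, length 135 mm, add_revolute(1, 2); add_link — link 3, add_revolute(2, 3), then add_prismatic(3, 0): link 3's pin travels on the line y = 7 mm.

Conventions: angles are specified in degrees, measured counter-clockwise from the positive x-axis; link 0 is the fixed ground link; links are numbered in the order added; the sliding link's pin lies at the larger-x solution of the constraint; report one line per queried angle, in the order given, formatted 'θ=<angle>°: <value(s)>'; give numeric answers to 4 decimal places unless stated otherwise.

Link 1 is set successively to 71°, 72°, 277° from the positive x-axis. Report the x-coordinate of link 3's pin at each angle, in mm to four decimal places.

geometry: r = 29 mm, L = 135 mm, e = 7 mm
θ=71°: crank pin P = (r cos θ, r sin θ) = (9.441476, 27.420039)
θ=71°: h = r sin θ − e = 27.420039 − 7 = 20.420039
θ=71°: x = r cos θ + √(L² − h²) = 9.441476 + 133.446701 = 142.888178
θ=72°: crank pin P = (r cos θ, r sin θ) = (8.961493, 27.580639)
θ=72°: h = r sin θ − e = 27.580639 − 7 = 20.580639
θ=72°: x = r cos θ + √(L² − h²) = 8.961493 + 133.422027 = 142.383520
θ=277°: crank pin P = (r cos θ, r sin θ) = (3.534211, -28.783838)
θ=277°: h = r sin θ − e = -28.783838 − 7 = -35.783838
θ=277°: x = r cos θ + √(L² − h²) = 3.534211 + 130.171106 = 133.705317

θ=71°: 142.8882
θ=72°: 142.3835
θ=277°: 133.7053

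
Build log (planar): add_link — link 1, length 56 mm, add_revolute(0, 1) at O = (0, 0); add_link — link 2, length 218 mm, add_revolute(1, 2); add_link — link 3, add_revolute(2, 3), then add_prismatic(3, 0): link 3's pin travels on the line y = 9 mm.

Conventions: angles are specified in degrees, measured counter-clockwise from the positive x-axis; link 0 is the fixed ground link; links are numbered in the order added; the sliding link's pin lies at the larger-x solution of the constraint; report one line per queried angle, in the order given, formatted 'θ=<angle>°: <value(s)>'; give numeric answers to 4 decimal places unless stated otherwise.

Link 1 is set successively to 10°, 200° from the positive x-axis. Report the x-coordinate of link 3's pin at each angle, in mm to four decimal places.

geometry: r = 56 mm, L = 218 mm, e = 9 mm
θ=10°: crank pin P = (r cos θ, r sin θ) = (55.149234, 9.724298)
θ=10°: h = r sin θ − e = 9.724298 − 9 = 0.724298
θ=10°: x = r cos θ + √(L² − h²) = 55.149234 + 217.998797 = 273.148031
θ=200°: crank pin P = (r cos θ, r sin θ) = (-52.622787, -19.153128)
θ=200°: h = r sin θ − e = -19.153128 − 9 = -28.153128
θ=200°: x = r cos θ + √(L² − h²) = -52.622787 + 216.174470 = 163.551683

θ=10°: 273.1480
θ=200°: 163.5517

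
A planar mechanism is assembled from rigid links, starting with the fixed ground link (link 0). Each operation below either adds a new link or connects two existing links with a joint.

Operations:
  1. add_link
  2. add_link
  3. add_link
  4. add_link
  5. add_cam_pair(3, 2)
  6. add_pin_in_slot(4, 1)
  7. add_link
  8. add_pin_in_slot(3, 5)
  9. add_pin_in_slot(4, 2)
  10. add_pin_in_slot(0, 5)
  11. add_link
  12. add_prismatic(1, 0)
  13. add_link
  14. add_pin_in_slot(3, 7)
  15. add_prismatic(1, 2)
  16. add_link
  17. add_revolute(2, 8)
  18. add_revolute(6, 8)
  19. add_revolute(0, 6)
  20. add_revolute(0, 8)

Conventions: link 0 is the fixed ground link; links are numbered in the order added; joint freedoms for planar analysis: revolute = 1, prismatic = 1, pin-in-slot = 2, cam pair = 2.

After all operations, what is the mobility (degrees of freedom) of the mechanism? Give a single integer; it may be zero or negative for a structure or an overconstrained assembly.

ground; <1,0,0>
#1 <2,0,0>
#2 <3,0,0>
#3 <4,0,0>
#4 <5,0,0>
C:3↔2 J2 <5,0,1>
PS:4↔1 J2 <5,0,2>
#5 <6,0,2>
PS:3↔5 J2 <6,0,3>
PS:4↔2 J2 <6,0,4>
PS:0↔5 J2 <6,0,5>
#6 <7,0,5>
P:1↔0 J1 <7,1,5>
#7 <8,1,5>
PS:3↔7 J2 <8,1,6>
P:1↔2 J1 <8,2,6>
#8 <9,2,6>
R:2↔8 J1 <9,3,6>
R:6↔8 J1 <9,4,6>
R:0↔6 J1 <9,5,6>
R:0↔8 J1 <9,6,6>
3×8 − 2×6 − 1×6 = 6

M = 6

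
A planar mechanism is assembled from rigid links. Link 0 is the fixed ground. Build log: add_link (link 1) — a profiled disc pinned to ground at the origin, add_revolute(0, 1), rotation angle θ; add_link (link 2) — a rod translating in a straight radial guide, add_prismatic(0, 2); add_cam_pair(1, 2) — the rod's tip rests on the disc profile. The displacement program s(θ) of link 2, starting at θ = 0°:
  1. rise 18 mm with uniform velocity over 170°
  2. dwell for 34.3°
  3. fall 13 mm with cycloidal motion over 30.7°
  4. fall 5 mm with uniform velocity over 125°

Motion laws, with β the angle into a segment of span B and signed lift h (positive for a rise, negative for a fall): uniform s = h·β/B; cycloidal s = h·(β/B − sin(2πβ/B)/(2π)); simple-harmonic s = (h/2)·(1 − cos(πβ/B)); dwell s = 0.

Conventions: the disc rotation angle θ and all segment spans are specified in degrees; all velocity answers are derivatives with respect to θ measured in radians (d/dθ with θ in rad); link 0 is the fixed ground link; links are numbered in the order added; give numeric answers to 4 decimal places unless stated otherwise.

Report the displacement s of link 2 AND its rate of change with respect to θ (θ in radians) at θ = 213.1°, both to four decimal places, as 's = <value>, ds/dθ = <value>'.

seg 1 [0°–170°] uniform, h=18: full span → s += 18 → s = 18.0000
seg 2 [170°–204.3°] dwell: s stays 18.0000
seg 3 [204.3°–235°] cycloidal, h=-13: θ=213.1° here. β=8.8, B=30.7. -13·(0.2866 − sin(2π·0.2866)/(2π)) = -1.7120 → s = 16.2880
velocity in seg [204.3°–235°] (cycloidal), θ in radians: β = 8.8° = 0.1536 rad, B = 30.7° = 0.5358 rad; ds/dθ = (h/B)(1 − cos(2πβ/B)) = ((-13)/0.5358)(1 − cos(2π·0.2866)) = -29.799095 mm/rad

s = 16.2880, ds/dθ = -29.7991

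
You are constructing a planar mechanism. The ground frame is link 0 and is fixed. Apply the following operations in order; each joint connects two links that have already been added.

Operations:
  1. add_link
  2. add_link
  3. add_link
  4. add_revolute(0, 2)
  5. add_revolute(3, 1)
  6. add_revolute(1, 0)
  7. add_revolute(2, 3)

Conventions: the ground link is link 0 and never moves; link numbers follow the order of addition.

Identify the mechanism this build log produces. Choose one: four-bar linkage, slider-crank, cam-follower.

links: 4 (incl. ground); joints: 4 revolute, 0 prismatic, 0 higher (cam) pair, forming one closed loop
4 links in a single 4R loop → four-bar linkage

four-bar linkage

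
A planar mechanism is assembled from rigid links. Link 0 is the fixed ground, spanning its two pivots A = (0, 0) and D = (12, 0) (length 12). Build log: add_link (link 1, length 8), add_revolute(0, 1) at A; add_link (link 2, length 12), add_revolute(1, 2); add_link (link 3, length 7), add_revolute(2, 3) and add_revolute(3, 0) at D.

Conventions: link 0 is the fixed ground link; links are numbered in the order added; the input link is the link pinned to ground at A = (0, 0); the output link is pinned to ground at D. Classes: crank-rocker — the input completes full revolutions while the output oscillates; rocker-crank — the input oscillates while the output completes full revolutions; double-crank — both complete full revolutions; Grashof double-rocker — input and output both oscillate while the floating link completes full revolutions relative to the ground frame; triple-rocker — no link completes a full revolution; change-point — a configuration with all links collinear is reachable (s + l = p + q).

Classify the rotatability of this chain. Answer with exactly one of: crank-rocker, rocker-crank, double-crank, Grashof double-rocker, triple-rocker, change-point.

lengths: ground=12, input=8, coupler=12, output=7
sorted: s=7 (shortest), l=12 (longest), p+q=20
s + l = 19 vs p + q = 20
s + l < p + q (Grashof) with shortest = output link → rocker-crank

rocker-crank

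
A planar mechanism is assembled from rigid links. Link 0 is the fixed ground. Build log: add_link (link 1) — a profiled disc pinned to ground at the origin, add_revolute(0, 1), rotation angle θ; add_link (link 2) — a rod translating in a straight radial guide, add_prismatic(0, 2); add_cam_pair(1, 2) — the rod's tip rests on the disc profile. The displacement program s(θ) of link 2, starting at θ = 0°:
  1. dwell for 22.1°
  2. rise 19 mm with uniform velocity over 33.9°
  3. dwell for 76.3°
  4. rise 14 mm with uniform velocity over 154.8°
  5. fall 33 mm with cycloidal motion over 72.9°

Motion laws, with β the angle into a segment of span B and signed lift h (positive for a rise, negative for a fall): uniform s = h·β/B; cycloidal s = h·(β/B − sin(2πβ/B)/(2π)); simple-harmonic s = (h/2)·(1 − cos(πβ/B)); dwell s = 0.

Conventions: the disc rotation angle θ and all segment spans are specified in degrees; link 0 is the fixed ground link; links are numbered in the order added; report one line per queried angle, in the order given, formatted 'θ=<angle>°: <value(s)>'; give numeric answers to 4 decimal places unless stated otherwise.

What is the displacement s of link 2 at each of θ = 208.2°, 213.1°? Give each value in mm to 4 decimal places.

seg 1 [0°–22.1°] dwell: s stays 0.0000
seg 2 [22.1°–56°] uniform, h=19: full span → s += 19 → s = 19.0000
seg 3 [56°–132.3°] dwell: s stays 19.0000
seg 4 [132.3°–287.1°] uniform, h=14: θ=208.2° here. β=75.9, B=154.8. 14·75.9/154.8 = 6.8643 → s = 25.8643
seg 4 [132.3°–287.1°] uniform, h=14: θ=213.1° here. β=80.8, B=154.8. 14·80.8/154.8 = 7.3075 → s = 26.3075

θ=208.2°: 25.8643
θ=213.1°: 26.3075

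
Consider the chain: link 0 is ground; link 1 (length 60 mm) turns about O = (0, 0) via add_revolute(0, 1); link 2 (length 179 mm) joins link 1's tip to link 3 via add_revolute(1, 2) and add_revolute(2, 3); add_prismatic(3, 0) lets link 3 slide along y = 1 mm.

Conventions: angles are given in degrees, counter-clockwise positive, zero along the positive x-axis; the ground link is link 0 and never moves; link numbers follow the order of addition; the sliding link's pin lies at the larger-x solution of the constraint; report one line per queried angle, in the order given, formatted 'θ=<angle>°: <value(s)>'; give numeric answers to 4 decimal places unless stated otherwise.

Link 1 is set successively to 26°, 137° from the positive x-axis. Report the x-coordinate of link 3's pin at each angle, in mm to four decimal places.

geometry: r = 60 mm, L = 179 mm, e = 1 mm
θ=26°: crank pin P = (r cos θ, r sin θ) = (53.927643, 26.302269)
θ=26°: h = r sin θ − e = 26.302269 − 1 = 25.302269
θ=26°: x = r cos θ + √(L² − h²) = 53.927643 + 177.202695 = 231.130338
θ=137°: crank pin P = (r cos θ, r sin θ) = (-43.881222, 40.919902)
θ=137°: h = r sin θ − e = 40.919902 − 1 = 39.919902
θ=137°: x = r cos θ + √(L² − h²) = -43.881222 + 174.491838 = 130.610616

θ=26°: 231.1303
θ=137°: 130.6106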